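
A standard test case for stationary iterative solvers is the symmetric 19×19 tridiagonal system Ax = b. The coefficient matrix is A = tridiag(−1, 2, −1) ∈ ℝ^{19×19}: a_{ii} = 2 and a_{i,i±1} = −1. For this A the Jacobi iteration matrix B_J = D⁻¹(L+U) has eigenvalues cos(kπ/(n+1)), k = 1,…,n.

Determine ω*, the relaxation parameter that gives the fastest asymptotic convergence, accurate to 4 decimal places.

ω* = 1.7295

ρ_J = max_k |cos(kπ/20)| = cos(π/20) = 0.9877
√(1−ρ_J²) = |sin(π/20)| = 0.15643
Young: ω* = 2/(1+√(1−ρ_J²)) = 2/(1+0.15643) = 2/1.15643 = 1.7295.
ρ(B_{ω*}) = ω*−1 = 0.7295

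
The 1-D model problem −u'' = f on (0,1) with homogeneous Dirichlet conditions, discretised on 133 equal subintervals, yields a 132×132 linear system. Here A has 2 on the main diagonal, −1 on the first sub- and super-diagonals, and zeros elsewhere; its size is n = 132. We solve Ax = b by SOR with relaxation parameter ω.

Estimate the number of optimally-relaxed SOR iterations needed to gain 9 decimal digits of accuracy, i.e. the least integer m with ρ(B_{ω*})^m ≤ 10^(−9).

m = 439

With n=132, ρ(Jacobi) = cos(π/133) = 0.9997210.
√(1−ρ_J²) simplifies to sin(π/133) = 0.0236188.
ω* = 2/(1+0.0236188) = 1.9538524
and ρ(B_{ω*}) = 1.9538524 − 1 = 0.9538524.
9·ln10 = 20.7233; −ln(0.9538524) = 0.0472463; m = ⌈20.7233/0.0472463⌉ = ⌈438.623⌉ = 439.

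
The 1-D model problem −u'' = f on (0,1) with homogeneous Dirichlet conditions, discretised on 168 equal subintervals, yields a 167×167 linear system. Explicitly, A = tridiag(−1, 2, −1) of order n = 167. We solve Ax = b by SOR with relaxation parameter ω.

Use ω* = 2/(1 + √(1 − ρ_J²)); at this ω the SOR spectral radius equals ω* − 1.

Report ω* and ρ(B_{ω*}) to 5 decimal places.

ω* = 1.96329, ρ_SOR = 0.96329

ρ_J = max_k |cos(kπ/168)| = cos(π/168) = 0.99983
√(1 − cos²(π/168)) = sin(π/168) ≈ 0.018699.
[ω*] 2 ÷ (1 + 0.018699) = 2 ÷ 1.018699 = 1.96329.
ρ(B_{ω*}) = ω*−1 = 0.96329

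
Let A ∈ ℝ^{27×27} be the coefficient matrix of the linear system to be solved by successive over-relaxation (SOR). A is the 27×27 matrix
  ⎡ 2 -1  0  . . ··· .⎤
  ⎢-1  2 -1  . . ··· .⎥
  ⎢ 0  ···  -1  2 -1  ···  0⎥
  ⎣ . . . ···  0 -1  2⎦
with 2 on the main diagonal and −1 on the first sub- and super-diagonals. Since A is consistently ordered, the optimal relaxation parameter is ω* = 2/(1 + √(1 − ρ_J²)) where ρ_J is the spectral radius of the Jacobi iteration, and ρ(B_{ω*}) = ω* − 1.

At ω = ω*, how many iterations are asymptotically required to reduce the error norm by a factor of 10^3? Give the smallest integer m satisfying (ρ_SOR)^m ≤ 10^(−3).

B_J for the 27×27 system has eigenvalues cos(kπ/28); ρ_J = cos(π/28) = 0.9937122.
√(1 − cos²(π/28)) = sin(π/28) ≈ 0.1119645.
Young: ω* = 2/(1+√(1−ρ_J²)) = 2/(1+0.1119645) = 2/1.1119645 = 1.7986186.
At ω = 1.7986186 every |λ(B_ω)| = ω−1, so ρ_SOR = 0.7986186.
For 3 digits: m = 3·ln10 / (−ln 0.7986186) = 6.90776/0.224872 = 30.719; round up → m = 31.

m = 31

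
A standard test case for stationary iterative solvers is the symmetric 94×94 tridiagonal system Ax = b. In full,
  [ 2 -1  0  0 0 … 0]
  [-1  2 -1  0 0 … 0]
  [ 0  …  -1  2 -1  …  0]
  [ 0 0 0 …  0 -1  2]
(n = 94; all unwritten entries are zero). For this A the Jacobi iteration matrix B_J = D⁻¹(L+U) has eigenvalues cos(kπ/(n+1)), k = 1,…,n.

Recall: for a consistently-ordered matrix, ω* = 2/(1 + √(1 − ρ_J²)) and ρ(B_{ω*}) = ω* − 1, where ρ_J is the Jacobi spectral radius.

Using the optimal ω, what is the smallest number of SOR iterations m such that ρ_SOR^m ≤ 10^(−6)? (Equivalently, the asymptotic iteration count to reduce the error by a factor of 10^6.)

ρ_J = max_k |cos(kπ/95)| = cos(π/95) = 0.9994533
1 − cos²(π/95) = sin²(π/95) ⇒ √(1−ρ_J²) = sin(π/95) = 0.0330634.
[ω*] 2 ÷ (1 + 0.0330634) = 2 ÷ 1.0330634 = 1.9359896.
and ρ(B_{ω*}) = 1.9359896 − 1 = 0.9359896.
ρ_SOR^m ≤ 10^(−6) ⇔ m ≥ 6·ln10/(−ln 0.9359896) = 13.8155/0.0661509 = 208.848; m = ⌈208.848⌉ = 209.

m = 209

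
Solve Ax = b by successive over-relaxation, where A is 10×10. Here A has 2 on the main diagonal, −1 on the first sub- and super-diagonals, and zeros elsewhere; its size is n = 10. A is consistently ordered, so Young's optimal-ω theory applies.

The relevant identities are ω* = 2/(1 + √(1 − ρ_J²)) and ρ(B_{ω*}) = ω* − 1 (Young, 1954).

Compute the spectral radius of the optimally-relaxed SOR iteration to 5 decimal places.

ρ_SOR = 0.56039

B_J for the 10×10 system has eigenvalues cos(kπ/11); ρ_J = cos(π/11) = 0.95949.
√(1−ρ_J²) simplifies to sin(π/11) = 0.281733.
Young: ω* = 2/(1+√(1−ρ_J²)) = 2/(1+0.281733) = 2/1.281733 = 1.56039.
At ω = 1.56039 every |λ(B_ω)| = ω−1, so ρ_SOR = 0.56039.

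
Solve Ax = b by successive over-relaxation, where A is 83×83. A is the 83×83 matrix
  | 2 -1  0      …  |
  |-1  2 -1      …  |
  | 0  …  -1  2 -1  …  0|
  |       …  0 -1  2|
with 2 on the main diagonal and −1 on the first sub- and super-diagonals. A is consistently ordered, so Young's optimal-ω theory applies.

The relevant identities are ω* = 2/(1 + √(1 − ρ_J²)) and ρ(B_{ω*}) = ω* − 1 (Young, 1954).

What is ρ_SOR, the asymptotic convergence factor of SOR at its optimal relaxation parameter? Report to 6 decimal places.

½·tridiag(1,0,1) at n=83: λ_k = cos(kπ/84); max |λ| at k=1 ⇒ ρ_J = cos(π/84) ≈ 0.999301.
√(1 − cos²(π/84)) = sin(π/84) ≈ 0.0373912.
ω* = 2 / (1 + 0.0373912) = 2 / 1.0373912 ≈ 1.927913.
Hence ρ(B_{ω*}) = 1.927913 − 1 = 0.927913.

ρ_SOR = 0.927913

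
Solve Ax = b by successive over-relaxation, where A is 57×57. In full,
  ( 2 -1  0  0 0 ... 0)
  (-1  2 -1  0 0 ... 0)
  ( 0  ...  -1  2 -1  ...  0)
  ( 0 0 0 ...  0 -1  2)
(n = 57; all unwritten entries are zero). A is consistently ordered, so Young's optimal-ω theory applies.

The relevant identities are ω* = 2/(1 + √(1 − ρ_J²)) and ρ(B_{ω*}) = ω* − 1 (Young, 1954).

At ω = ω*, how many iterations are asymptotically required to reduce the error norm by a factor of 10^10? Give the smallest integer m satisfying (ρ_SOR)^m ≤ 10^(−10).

ρ_J = max_k |cos(kπ/58)| = cos(π/58) = 0.9985334
√(1−ρ_J²) simplifies to sin(π/58) = 0.0541389.
ω* = 2/(1 + 0.0541389) = 2/1.0541389 = 1.8972832.
At ω = 1.8972832 every |λ(B_ω)| = ω−1, so ρ_SOR = 0.8972832.
m ≥ 10·ln10 / (−ln 0.8972832) = 212.447; smallest integer m = 213.

m = 213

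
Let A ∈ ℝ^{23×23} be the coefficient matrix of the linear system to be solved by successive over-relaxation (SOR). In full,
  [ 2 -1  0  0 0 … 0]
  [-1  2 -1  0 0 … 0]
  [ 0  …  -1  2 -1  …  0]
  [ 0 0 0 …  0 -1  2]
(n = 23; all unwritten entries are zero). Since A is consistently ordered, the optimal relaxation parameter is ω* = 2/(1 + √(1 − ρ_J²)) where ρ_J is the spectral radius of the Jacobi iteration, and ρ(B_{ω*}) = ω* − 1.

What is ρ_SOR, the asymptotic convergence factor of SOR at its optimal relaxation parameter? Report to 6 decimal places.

[ρ_J] n=23: ρ(B_J) = cos(π/(n+1)) = cos(π/24) = 0.991445.
√(1−ρ_J²) simplifies to sin(π/24) = 0.1305262.
ω* = 2/(1+0.1305262) = 1.769088
Hence ρ(B_{ω*}) = 1.769088 − 1 = 0.769088.

ρ_SOR = 0.769088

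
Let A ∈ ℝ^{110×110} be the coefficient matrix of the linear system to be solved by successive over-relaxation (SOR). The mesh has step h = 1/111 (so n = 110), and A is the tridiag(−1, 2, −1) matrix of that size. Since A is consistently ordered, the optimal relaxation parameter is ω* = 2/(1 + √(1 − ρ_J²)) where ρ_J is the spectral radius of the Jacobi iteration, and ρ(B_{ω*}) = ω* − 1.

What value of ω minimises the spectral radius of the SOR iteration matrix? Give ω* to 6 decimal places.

n=110: λ(B_J) = 1 − λ(A)/2 = cos(kπ/111); k=1 gives ρ_J = 0.999600.
root = sin(π/111) = 0.0282989  (since 1−cos² = sin²).
ω* = 2/(1 + 0.0282989) = 2/1.0282989 = 1.944960.
ρ_SOR = ω* − 1 ≈ 0.944960.

ω* = 1.944960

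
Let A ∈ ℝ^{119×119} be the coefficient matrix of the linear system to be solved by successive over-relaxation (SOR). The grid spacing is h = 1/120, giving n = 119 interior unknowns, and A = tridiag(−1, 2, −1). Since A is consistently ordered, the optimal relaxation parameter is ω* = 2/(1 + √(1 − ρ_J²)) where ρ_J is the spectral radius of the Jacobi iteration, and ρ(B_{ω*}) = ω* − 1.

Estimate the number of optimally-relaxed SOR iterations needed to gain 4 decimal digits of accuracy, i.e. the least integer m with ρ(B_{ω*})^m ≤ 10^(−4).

With n=119, ρ(Jacobi) = cos(π/120) = 0.9996573.
√(1−ρ_J²) simplifies to sin(π/120) = 0.0261769.
ω* = 2 / (1 + 0.0261769) = 2 / 1.0261769 ≈ 1.9489817.
[ρ_SOR] ω* − 1 = 0.9489817.
ρ_SOR^m ≤ 10^(−4) ⇔ m ≥ 4·ln10/(−ln 0.9489817) = 9.21034/0.0523658 = 175.885; m = ⌈175.885⌉ = 176.

m = 176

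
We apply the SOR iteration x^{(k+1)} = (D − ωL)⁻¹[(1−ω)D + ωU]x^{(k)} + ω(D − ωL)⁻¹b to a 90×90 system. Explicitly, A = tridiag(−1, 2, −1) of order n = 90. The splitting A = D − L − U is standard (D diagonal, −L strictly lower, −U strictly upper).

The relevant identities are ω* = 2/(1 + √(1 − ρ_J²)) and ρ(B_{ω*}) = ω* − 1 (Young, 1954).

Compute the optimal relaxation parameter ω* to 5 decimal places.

ω* = 1.93327

B_J for the 90×90 system has eigenvalues cos(kπ/91); ρ_J = cos(π/91) = 0.99940.
√(1−ρ_J²) = |sin(π/91)| = 0.034516
ω* = 2 / (1 + 0.034516) = 2 / 1.034516 ≈ 1.93327.
ρ(B_{ω*}) = ω*−1 = 0.93327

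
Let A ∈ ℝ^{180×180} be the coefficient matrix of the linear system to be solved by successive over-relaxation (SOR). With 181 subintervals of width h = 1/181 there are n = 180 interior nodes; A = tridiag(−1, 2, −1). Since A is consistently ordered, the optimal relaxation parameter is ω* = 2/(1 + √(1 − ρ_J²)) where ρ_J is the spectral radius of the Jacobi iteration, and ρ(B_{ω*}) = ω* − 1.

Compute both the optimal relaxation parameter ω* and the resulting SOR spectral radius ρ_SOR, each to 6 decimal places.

ω* = 1.965880, ρ_SOR = 0.965880

ρ_J = max_k |cos(kπ/181)| = cos(π/181) = 0.999849
√(1−ρ_J²) = |sin(π/181)| = 0.0173560
So ω* = 2/1.0173560 = 1.965880 (Young).
and ρ(B_{ω*}) = 1.965880 − 1 = 0.965880.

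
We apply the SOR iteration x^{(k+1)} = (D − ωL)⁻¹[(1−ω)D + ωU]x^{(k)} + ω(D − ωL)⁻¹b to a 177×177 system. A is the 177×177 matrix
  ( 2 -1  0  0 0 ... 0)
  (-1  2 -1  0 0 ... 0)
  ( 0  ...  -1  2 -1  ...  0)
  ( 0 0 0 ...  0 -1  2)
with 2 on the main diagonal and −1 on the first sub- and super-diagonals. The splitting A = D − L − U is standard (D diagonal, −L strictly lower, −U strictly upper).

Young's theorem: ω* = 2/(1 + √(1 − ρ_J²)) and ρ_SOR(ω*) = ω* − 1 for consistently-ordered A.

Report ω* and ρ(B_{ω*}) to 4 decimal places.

ω* = 1.9653, ρ_SOR = 0.9653

spectrum of D⁻¹(L+U) = {cos(kπ/178) : 1≤k≤177}; ρ_J = cos(π/178) = 0.9998.
√(1−ρ_J²) simplifies to sin(π/178) = 0.01765.
ω* = 2 / (1 + 0.01765) = 2 / 1.01765 ≈ 1.9653.
ρ(B_{ω*}) = ω*−1 = 0.9653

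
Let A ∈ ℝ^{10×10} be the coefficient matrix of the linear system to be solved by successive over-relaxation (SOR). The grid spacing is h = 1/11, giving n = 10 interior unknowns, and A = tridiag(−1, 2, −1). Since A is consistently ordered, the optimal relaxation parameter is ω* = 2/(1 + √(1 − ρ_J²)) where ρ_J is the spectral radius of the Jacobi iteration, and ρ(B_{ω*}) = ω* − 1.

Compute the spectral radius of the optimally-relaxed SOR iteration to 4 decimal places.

ρ_J = max_k |cos(kπ/11)| = cos(π/11) = 0.9595
√(1 − cos²(π/11)) = sin(π/11) ≈ 0.28173.
ω* = 2/(1 + 0.28173) = 2/1.28173 = 1.5604.
and ρ(B_{ω*}) = 1.5604 − 1 = 0.5604.

ρ_SOR = 0.5604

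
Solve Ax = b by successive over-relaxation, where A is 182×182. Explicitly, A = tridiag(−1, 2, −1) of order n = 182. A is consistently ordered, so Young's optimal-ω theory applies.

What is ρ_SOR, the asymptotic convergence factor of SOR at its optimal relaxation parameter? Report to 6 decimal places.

ρ_J = max_k |cos(kπ/183)| = cos(π/183) = 0.999853
√(1−ρ_J²) = |sin(π/183)| = 0.0171663
ω* = 2 / (1 + 0.0171663) = 2 / 1.0171663 ≈ 1.966247.
[ρ_SOR] ω* − 1 = 0.966247.

ρ_SOR = 0.966247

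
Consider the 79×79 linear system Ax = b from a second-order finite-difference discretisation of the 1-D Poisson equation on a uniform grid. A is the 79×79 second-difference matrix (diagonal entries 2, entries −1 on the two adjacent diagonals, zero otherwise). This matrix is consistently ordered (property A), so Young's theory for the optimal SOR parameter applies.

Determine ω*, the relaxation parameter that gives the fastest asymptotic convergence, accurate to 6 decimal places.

ω* = 1.924447

[ρ_J] n=79: ρ(B_J) = cos(π/(n+1)) = cos(π/80) = 0.999229.
√(1−ρ_J²) simplifies to sin(π/80) = 0.0392598.
Then 2/(1+√(1−ρ_J²)) = 2/(1+0.0392598); ω* = 2/1.0392598 = 1.924447.
Hence ρ(B_{ω*}) = 1.924447 − 1 = 0.924447.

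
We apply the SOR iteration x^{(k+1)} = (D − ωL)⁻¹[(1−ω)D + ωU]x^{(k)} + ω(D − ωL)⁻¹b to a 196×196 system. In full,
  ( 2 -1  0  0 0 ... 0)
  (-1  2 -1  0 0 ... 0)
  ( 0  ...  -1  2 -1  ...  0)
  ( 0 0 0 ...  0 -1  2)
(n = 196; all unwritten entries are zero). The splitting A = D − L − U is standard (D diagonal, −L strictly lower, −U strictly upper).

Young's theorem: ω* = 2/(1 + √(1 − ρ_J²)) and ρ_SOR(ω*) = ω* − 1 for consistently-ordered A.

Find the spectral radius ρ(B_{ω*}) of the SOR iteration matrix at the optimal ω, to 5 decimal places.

½·tridiag(1,0,1) at n=196: λ_k = cos(kπ/197); max |λ| at k=1 ⇒ ρ_J = cos(π/197) ≈ 0.99987.
√(1−ρ_J²) = |sin(π/197)| = 0.015946
So ω* = 2/1.015946 = 1.96861 (Young).
ρ_SOR = ω* − 1 ≈ 0.96861.

ρ_SOR = 0.96861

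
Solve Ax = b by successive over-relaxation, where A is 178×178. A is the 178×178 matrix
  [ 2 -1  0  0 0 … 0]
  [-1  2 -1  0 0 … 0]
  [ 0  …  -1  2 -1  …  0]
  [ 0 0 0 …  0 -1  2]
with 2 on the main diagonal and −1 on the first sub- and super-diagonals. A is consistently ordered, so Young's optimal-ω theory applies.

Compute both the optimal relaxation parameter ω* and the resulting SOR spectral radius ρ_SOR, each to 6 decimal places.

n=178: λ(B_J) = 1 − λ(A)/2 = cos(kπ/179); k=1 gives ρ_J = 0.999846.
1 − cos²(π/179) = sin²(π/179) ⇒ √(1−ρ_J²) = sin(π/179) = 0.0175499.
ω* = 2/(1 + 0.0175499) = 2/1.0175499 = 1.965506.
ρ_SOR = ω* − 1 = 1.965506 − 1 = 0.965506.

ω* = 1.965506, ρ_SOR = 0.965506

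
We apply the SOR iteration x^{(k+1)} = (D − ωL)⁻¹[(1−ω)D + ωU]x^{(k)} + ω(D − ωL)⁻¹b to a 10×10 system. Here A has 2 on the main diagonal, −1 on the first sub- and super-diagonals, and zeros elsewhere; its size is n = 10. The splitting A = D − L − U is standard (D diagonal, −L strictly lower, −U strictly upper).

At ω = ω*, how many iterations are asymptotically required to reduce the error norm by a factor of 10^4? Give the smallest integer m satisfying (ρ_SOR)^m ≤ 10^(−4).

m = 16

n=10: λ(B_J) = 1 − λ(A)/2 = cos(kπ/11); k=1 gives ρ_J = 0.9594930.
√(1−ρ_J²) simplifies to sin(π/11) = 0.2817326.
Young: ω* = 2/(1+√(1−ρ_J²)) = 2/(1+0.2817326) = 2/1.2817326 = 1.5603879.
[ρ_SOR] ω* − 1 = 0.5603879.
m ≥ 4·ln10 / (−ln 0.5603879) = 15.904; smallest integer m = 16.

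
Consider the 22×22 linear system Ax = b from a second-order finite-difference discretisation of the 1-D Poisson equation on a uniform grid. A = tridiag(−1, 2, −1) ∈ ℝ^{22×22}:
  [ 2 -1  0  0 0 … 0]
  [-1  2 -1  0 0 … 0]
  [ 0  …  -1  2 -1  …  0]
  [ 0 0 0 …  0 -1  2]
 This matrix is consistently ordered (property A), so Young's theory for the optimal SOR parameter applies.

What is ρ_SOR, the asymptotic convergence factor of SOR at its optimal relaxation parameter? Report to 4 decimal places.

ρ_J = max_k |cos(kπ/23)| = cos(π/23) = 0.9907
√(1−ρ_J²) simplifies to sin(π/23) = 0.13617.
ω* = 2/(1 + 0.13617) = 2/1.13617 = 1.7603.
ρ_SOR = ω* − 1 = 1.7603 − 1 = 0.7603.

ρ_SOR = 0.7603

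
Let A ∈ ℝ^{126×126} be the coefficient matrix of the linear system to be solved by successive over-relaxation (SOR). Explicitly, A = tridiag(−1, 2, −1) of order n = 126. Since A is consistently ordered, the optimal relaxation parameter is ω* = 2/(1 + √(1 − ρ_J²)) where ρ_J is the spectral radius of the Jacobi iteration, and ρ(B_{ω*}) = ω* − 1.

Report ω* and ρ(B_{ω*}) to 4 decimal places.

ρ_J = max_k |cos(kπ/127)| = cos(π/127) = 0.9997
1 − cos²(π/127) = sin²(π/127) ⇒ √(1−ρ_J²) = sin(π/127) = 0.02473.
ω* = 2/(1+0.02473) = 1.9517
[ρ_SOR] ω* − 1 = 0.9517.

ω* = 1.9517, ρ_SOR = 0.9517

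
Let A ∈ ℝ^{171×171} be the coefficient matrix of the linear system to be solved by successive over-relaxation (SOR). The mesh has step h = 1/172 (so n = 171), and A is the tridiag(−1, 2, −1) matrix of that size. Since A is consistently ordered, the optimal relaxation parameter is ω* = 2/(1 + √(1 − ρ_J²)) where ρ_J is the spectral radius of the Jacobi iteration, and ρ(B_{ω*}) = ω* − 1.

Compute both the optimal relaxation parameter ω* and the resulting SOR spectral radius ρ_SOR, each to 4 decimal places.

ω* = 1.9641, ρ_SOR = 0.9641

B_J for the 171×171 system has eigenvalues cos(kπ/172); ρ_J = cos(π/172) = 0.9998.
√(1−ρ_J²) simplifies to sin(π/172) = 0.01826.
ω* = 2 / (1 + 0.01826) = 2 / 1.01826 ≈ 1.9641.
ρ(B_{ω*}) = ω*−1 = 0.9641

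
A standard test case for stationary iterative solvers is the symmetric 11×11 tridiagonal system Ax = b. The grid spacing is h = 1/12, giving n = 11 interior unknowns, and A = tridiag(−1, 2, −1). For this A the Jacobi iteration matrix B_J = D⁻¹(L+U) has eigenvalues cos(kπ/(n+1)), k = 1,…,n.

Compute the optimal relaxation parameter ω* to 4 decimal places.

ω* = 1.5888

n=11: λ(B_J) = 1 − λ(A)/2 = cos(kπ/12); k=1 gives ρ_J = 0.9659.
√(1−ρ_J²) = |sin(π/12)| = 0.25882
[ω*] 2 ÷ (1 + 0.25882) = 2 ÷ 1.25882 = 1.5888.
Hence ρ(B_{ω*}) = 1.5888 − 1 = 0.5888.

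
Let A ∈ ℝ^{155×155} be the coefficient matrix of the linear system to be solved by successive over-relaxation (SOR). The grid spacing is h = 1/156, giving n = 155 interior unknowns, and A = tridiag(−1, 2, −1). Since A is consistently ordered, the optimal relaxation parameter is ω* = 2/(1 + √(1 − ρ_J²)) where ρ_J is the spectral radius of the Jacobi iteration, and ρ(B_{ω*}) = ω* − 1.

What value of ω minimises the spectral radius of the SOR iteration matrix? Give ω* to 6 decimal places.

ω* = 1.960521

½·tridiag(1,0,1) at n=155: λ_k = cos(kπ/156); max |λ| at k=1 ⇒ ρ_J = cos(π/156) ≈ 0.999797.
root = sin(π/156) = 0.0201371  (since 1−cos² = sin²).
ω* = 2/(1 + 0.0201371) = 2/1.0201371 = 1.960521.
At ω = 1.960521 every |λ(B_ω)| = ω−1, so ρ_SOR = 0.960521.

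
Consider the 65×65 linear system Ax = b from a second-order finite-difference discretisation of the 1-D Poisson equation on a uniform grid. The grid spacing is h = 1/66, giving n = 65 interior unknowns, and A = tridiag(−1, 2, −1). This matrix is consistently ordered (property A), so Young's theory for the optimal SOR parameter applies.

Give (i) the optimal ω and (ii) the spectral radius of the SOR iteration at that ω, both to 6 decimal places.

n=65: λ(B_J) = 1 − λ(A)/2 = cos(kπ/66); k=1 gives ρ_J = 0.998867.
√(1 − cos²(π/66)) = sin(π/66) ≈ 0.0475819.
ω* = 2 / (1 + 0.0475819) = 2 / 1.0475819 ≈ 1.909159.
ρ_SOR = ω* − 1 = 1.909159 − 1 = 0.909159.

ω* = 1.909159, ρ_SOR = 0.909159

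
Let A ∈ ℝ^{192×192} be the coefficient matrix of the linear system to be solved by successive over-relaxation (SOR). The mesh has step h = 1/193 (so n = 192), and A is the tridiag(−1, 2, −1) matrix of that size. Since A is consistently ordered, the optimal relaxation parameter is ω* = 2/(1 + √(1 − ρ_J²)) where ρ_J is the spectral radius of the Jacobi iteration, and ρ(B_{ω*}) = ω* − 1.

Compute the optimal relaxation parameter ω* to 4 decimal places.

ω* = 1.9680

B_J for the 192×192 system has eigenvalues cos(kπ/193); ρ_J = cos(π/193) = 0.9999.
root = sin(π/193) = 0.01628  (since 1−cos² = sin²).
ω* = 2/(1+0.01628) = 1.9680
ρ_SOR = ω* − 1 ≈ 0.9680.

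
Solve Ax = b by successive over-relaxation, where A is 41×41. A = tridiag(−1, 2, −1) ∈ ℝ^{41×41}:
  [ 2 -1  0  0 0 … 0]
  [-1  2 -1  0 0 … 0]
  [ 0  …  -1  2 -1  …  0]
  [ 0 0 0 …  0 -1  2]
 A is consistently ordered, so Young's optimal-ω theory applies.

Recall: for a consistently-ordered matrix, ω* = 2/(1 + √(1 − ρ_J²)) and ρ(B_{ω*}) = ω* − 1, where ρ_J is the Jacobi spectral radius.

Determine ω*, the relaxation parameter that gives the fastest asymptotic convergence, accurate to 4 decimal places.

[ρ_J] n=41: ρ(B_J) = cos(π/(n+1)) = cos(π/42) = 0.9972.
√(1 − cos²(π/42)) = sin(π/42) ≈ 0.07473.
[ω*] 2 ÷ (1 + 0.07473) = 2 ÷ 1.07473 = 1.8609.
At ω = 1.8609 every |λ(B_ω)| = ω−1, so ρ_SOR = 0.8609.

ω* = 1.8609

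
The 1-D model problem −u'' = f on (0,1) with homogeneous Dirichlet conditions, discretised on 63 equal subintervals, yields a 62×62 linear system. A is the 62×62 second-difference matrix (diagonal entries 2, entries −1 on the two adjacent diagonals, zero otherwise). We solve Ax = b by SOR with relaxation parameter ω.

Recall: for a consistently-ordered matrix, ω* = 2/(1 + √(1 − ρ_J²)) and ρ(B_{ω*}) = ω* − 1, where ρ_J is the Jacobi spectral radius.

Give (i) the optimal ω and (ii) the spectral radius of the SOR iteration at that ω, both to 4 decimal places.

n=62: λ(B_J) = 1 − λ(A)/2 = cos(kπ/63); k=1 gives ρ_J = 0.9988.
√(1−ρ_J²) = |sin(π/63)| = 0.04985
ω* = 2 / (1 + 0.04985) = 2 / 1.04985 ≈ 1.9050.
ρ_SOR = ω* − 1 ≈ 0.9050.

ω* = 1.9050, ρ_SOR = 0.9050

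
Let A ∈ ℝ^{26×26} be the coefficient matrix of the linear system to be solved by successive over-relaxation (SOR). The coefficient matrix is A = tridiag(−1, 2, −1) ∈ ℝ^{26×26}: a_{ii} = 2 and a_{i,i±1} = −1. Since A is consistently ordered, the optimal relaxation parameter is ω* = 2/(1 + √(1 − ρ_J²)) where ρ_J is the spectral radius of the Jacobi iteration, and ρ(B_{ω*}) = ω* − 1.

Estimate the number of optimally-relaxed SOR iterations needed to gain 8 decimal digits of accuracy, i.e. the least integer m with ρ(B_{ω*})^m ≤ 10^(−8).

With n=26, ρ(Jacobi) = cos(π/27) = 0.9932384.
√(1−ρ_J²) simplifies to sin(π/27) = 0.1160929.
Young: ω* = 2/(1+√(1−ρ_J²)) = 2/(1+0.1160929) = 2/1.1160929 = 1.7919655.
ρ_SOR = ω* − 1 = 1.7919655 − 1 = 0.7919655.
Need (0.7919655)^m ≤ 10^(−8): m ≥ 8·ln10/|ln 0.7919655| = 18.4207/0.233237 = 78.978 ⇒ m = 79.

m = 79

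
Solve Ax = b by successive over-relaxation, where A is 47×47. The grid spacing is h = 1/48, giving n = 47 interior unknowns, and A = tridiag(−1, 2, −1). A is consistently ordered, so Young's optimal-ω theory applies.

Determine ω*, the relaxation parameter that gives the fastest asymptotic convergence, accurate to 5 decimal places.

ω* = 1.87722

B_J for the 47×47 system has eigenvalues cos(kπ/48); ρ_J = cos(π/48) = 0.99786.
root = sin(π/48) = 0.065403  (since 1−cos² = sin²).
ω* = 2/(1 + 0.065403) = 2/1.065403 = 1.87722.
Hence ρ(B_{ω*}) = 1.87722 − 1 = 0.87722.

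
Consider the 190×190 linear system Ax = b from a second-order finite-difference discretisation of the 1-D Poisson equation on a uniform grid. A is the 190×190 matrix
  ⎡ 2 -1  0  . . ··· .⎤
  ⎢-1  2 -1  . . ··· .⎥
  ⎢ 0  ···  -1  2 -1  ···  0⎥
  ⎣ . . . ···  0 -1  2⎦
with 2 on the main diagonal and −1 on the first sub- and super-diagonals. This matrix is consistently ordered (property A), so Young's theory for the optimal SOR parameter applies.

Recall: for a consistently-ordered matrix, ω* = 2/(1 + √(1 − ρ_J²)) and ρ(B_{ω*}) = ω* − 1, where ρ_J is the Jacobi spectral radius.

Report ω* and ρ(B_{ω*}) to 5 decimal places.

ω* = 1.96764, ρ_SOR = 0.96764

ρ_J = max_k |cos(kπ/191)| = cos(π/191) = 0.99986
√(1−ρ_J²) = |sin(π/191)| = 0.016447
So ω* = 2/1.016447 = 1.96764 (Young).
ρ(B_{ω*}) = ω*−1 = 0.96764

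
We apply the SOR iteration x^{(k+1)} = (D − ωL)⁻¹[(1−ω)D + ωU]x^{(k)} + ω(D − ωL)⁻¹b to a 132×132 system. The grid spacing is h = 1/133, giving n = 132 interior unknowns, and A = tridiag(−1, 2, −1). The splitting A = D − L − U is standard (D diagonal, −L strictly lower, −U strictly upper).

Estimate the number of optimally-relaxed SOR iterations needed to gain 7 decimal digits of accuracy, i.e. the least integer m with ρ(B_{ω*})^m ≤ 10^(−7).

m = 342

½·tridiag(1,0,1) at n=132: λ_k = cos(kπ/133); max |λ| at k=1 ⇒ ρ_J = cos(π/133) ≈ 0.9997210.
√(1−ρ_J²) simplifies to sin(π/133) = 0.0236188.
ω* = 2/(1 + 0.0236188) = 2/1.0236188 = 1.9538524.
ρ(B_{ω*}) = ω*−1 = 0.9538524
(0.9538524)^m ≤ 10^{−7}  ⇒  m·ln(0.9538524) ≤ −7·ln10  ⇒  m ≥ 341.151  ⇒  m = 342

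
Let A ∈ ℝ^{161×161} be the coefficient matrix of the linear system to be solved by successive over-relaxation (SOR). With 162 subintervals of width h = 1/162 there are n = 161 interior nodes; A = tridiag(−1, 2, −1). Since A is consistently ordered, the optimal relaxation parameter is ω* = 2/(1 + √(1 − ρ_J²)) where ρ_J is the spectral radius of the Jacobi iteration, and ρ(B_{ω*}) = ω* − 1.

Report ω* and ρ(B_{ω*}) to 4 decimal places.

½·tridiag(1,0,1) at n=161: λ_k = cos(kπ/162); max |λ| at k=1 ⇒ ρ_J = cos(π/162) ≈ 0.9998.
1 − cos²(π/162) = sin²(π/162) ⇒ √(1−ρ_J²) = sin(π/162) = 0.01939.
Then 2/(1+√(1−ρ_J²)) = 2/(1+0.01939); ω* = 2/1.01939 = 1.9620.
[ρ_SOR] ω* − 1 = 0.9620.

ω* = 1.9620, ρ_SOR = 0.9620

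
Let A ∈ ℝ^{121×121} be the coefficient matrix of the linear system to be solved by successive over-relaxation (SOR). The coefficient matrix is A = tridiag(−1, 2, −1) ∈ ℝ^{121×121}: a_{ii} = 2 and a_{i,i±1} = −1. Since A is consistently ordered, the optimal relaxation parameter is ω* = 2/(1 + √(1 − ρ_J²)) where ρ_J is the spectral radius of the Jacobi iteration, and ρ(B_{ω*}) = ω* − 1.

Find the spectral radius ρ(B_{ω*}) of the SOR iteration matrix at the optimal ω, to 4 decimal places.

ρ_SOR = 0.9498

spectrum of D⁻¹(L+U) = {cos(kπ/122) : 1≤k≤121}; ρ_J = cos(π/122) = 0.9997.
√(1−ρ_J²) = |sin(π/122)| = 0.02575
ω* = 2 / (1 + 0.02575) = 2 / 1.02575 ≈ 1.9498.
[ρ_SOR] ω* − 1 = 0.9498.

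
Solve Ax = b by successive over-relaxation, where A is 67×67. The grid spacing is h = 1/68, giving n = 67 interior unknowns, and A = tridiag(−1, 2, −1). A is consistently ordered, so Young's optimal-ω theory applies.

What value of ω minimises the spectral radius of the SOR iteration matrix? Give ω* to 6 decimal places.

ω* = 1.911711

With n=67, ρ(Jacobi) = cos(π/68) = 0.998933.
√(1 − cos²(π/68)) = sin(π/68) ≈ 0.0461835.
ω* = 2/(1+0.0461835) = 1.911711
At ω = 1.911711 every |λ(B_ω)| = ω−1, so ρ_SOR = 0.911711.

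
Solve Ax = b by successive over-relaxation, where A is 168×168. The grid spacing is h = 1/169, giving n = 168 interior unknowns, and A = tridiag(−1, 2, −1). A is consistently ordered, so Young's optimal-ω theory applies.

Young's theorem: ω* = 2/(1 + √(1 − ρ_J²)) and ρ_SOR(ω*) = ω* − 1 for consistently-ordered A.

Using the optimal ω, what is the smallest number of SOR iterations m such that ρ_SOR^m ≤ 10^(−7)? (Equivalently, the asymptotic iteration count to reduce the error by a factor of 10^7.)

With n=168, ρ(Jacobi) = cos(π/169) = 0.9998272.
root = sin(π/169) = 0.0185882  (since 1−cos² = sin²).
So ω* = 2/1.0185882 = 1.9635020 (Young).
ρ_SOR = ω* − 1 ≈ 0.9635020.
For 7 digits: m = 7·ln10 / (−ln 0.9635020) = 16.1181/0.0371807 = 433.507; round up → m = 434.

m = 434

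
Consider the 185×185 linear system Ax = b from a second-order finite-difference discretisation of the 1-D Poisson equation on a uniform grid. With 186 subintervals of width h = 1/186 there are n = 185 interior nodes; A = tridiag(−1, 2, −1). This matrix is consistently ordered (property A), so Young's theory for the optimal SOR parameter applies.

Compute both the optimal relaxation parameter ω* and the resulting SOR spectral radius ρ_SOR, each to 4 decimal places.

½·tridiag(1,0,1) at n=185: λ_k = cos(kπ/186); max |λ| at k=1 ⇒ ρ_J = cos(π/186) ≈ 0.9999.
1 − cos²(π/186) = sin²(π/186) ⇒ √(1−ρ_J²) = sin(π/186) = 0.01689.
ω* = 2/(1 + 0.01689) = 2/1.01689 = 1.9668.
ρ_SOR = ω* − 1 = 1.9668 − 1 = 0.9668.

ω* = 1.9668, ρ_SOR = 0.9668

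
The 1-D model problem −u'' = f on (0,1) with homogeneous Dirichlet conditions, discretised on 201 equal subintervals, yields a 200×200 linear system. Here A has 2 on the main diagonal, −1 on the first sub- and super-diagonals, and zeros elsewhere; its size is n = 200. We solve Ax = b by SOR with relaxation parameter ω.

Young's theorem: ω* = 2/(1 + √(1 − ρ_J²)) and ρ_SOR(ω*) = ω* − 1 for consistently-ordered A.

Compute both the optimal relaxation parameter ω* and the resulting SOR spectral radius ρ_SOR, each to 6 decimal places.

ω* = 1.969223, ρ_SOR = 0.969223

ρ_J = max_k |cos(kπ/201)| = cos(π/201) = 0.999878
√(1 − cos²(π/201)) = sin(π/201) ≈ 0.0156292.
ω* = 2/(1+0.0156292) = 1.969223
ρ(B_{ω*}) = ω*−1 = 0.969223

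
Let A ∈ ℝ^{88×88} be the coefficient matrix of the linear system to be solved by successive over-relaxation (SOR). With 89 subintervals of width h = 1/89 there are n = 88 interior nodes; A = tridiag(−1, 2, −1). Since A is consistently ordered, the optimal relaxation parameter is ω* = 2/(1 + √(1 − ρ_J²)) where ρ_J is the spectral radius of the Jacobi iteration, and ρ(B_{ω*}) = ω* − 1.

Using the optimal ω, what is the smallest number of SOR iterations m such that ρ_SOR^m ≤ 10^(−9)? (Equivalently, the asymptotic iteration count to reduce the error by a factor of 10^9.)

m = 294

B_J for the 88×88 system has eigenvalues cos(kπ/89); ρ_J = cos(π/89) = 0.9993771.
√(1−ρ_J²) = |sin(π/89)| = 0.0352915
ω* = 2/(1 + 0.0352915) = 2/1.0352915 = 1.9318231.
and ρ(B_{ω*}) = 1.9318231 − 1 = 0.9318231.
(0.9318231)^m ≤ 10^{−9}  ⇒  m·ln(0.9318231) ≤ −9·ln10  ⇒  m ≥ 293.480  ⇒  m = 294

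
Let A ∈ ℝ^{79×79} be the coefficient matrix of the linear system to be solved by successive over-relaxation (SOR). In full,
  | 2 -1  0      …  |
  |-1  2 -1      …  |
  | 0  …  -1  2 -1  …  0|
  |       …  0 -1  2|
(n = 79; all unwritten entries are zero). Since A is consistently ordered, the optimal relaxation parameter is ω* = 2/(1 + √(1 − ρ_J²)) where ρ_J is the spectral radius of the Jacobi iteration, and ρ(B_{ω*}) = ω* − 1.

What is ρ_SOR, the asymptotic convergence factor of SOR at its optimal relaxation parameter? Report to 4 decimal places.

½·tridiag(1,0,1) at n=79: λ_k = cos(kπ/80); max |λ| at k=1 ⇒ ρ_J = cos(π/80) ≈ 0.9992.
√(1−ρ_J²) = |sin(π/80)| = 0.03926
So ω* = 2/1.03926 = 1.9244 (Young).
At ω = 1.9244 every |λ(B_ω)| = ω−1, so ρ_SOR = 0.9244.

ρ_SOR = 0.9244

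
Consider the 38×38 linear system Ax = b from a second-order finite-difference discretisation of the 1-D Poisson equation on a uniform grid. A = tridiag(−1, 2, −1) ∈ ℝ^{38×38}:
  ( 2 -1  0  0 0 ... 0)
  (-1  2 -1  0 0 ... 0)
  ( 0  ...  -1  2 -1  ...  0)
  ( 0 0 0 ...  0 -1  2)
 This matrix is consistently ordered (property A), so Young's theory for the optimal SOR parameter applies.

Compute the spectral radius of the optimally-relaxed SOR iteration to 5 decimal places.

ρ_J = max_k |cos(kπ/39)| = cos(π/39) = 0.99676
root = sin(π/39) = 0.080467  (since 1−cos² = sin²).
ω* = 2/(1 + 0.080467) = 2/1.080467 = 1.85105.
[ρ_SOR] ω* − 1 = 0.85105.

ρ_SOR = 0.85105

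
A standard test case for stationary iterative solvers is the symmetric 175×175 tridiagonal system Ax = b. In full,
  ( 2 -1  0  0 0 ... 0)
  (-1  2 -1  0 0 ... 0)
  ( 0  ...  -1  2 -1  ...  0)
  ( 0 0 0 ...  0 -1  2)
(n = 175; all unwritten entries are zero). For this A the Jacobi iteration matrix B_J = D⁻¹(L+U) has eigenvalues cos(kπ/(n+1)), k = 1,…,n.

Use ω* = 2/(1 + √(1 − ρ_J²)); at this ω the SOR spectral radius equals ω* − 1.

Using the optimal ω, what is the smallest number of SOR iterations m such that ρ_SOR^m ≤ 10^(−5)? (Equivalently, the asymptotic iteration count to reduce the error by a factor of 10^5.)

m = 323

spectrum of D⁻¹(L+U) = {cos(kπ/176) : 1≤k≤175}; ρ_J = cos(π/176) = 0.9998407.
√(1 − cos²(π/176)) = sin(π/176) ≈ 0.0178490.
So ω* = 2/1.0178490 = 1.9649280 (Young).
ρ_SOR = ω* − 1 ≈ 0.9649280.
Need (0.9649280)^m ≤ 10^(−5): m ≥ 5·ln10/|ln 0.9649280| = 11.5129/0.0357018 = 322.474 ⇒ m = 323.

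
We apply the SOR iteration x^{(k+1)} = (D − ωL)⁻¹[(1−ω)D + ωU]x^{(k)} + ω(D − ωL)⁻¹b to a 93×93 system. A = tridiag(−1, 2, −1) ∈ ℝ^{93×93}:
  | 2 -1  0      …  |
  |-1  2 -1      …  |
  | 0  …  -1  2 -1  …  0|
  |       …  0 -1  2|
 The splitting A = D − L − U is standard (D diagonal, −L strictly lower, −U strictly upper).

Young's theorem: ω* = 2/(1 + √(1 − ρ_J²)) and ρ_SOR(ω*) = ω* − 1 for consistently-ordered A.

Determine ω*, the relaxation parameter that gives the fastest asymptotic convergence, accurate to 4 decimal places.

ω* = 1.9353

n=93: λ(B_J) = 1 − λ(A)/2 = cos(kπ/94); k=1 gives ρ_J = 0.9994.
1 − cos²(π/94) = sin²(π/94) ⇒ √(1−ρ_J²) = sin(π/94) = 0.03341.
So ω* = 2/1.03341 = 1.9353 (Young).
ρ(B_{ω*}) = ω*−1 = 0.9353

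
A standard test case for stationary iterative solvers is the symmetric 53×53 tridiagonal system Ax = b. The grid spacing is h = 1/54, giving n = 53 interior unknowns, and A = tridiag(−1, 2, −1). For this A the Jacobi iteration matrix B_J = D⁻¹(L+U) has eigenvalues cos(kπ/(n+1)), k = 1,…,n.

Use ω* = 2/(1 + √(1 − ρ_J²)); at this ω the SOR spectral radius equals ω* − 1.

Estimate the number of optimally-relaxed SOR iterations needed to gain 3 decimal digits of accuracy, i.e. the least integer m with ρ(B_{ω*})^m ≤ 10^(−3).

ρ_J = max_k |cos(kπ/54)| = cos(π/54) = 0.9983082
root = sin(π/54) = 0.0581448  (since 1−cos² = sin²).
So ω* = 2/1.0581448 = 1.8901005 (Young).
At ω = 1.8901005 every |λ(B_ω)| = ω−1, so ρ_SOR = 0.8901005.
(0.8901005)^m ≤ 10^{−3}  ⇒  m·ln(0.8901005) ≤ −3·ln10  ⇒  m ≥ 59.334  ⇒  m = 60

m = 60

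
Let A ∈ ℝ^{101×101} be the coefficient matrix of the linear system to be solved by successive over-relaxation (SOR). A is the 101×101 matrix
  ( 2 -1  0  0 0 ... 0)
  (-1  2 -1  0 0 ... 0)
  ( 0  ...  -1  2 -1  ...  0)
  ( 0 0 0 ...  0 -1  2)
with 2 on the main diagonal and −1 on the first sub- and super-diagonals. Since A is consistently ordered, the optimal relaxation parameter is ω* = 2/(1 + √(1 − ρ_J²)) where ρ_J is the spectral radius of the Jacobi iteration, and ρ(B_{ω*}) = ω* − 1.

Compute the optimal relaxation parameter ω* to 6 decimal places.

With n=101, ρ(Jacobi) = cos(π/102) = 0.999526.
√(1−ρ_J²) simplifies to sin(π/102) = 0.0307951.
ω* = 2/(1+0.0307951) = 1.940250
and ρ(B_{ω*}) = 1.940250 − 1 = 0.940250.

ω* = 1.940250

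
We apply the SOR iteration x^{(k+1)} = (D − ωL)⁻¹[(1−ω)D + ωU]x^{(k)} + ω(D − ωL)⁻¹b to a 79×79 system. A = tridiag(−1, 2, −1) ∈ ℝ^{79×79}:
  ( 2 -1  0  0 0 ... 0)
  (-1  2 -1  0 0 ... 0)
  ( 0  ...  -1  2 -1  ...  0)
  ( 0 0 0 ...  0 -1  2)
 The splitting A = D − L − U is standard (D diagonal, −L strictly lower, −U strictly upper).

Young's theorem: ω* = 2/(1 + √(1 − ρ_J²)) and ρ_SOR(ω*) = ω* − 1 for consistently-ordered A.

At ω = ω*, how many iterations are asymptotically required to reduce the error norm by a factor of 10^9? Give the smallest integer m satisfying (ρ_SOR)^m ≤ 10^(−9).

[ρ_J] n=79: ρ(B_J) = cos(π/(n+1)) = cos(π/80) = 0.9992290.
root = sin(π/80) = 0.0392598  (since 1−cos² = sin²).
So ω* = 2/1.0392598 = 1.9244466 (Young).
ρ(B_{ω*}) = ω*−1 = 0.9244466
Need (0.9244466)^m ≤ 10^(−9): m ≥ 9·ln10/|ln 0.9244466| = 20.7233/0.07856 = 263.789 ⇒ m = 264.

m = 264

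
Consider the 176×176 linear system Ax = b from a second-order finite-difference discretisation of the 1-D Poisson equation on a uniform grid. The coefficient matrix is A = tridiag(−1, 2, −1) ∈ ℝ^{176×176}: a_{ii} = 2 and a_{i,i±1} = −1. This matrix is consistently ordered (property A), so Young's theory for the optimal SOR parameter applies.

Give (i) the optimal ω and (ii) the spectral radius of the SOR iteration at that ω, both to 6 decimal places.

ω* = 1.965123, ρ_SOR = 0.965123

ρ_J = max_k |cos(kπ/177)| = cos(π/177) = 0.999842
√(1−ρ_J²) = |sin(π/177)| = 0.0177482
[ω*] 2 ÷ (1 + 0.0177482) = 2 ÷ 1.0177482 = 1.965123.
ρ_SOR = ω* − 1 = 1.965123 − 1 = 0.965123.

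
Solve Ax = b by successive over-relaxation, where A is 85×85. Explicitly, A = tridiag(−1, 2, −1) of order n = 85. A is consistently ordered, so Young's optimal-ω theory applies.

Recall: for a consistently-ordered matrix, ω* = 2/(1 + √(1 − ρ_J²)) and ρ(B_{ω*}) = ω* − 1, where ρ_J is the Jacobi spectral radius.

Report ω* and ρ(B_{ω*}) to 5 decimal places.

[ρ_J] n=85: ρ(B_J) = cos(π/(n+1)) = cos(π/86) = 0.99933.
root = sin(π/86) = 0.036522  (since 1−cos² = sin²).
ω* = 2/(1 + 0.036522) = 2/1.036522 = 1.92953.
and ρ(B_{ω*}) = 1.92953 − 1 = 0.92953.

ω* = 1.92953, ρ_SOR = 0.92953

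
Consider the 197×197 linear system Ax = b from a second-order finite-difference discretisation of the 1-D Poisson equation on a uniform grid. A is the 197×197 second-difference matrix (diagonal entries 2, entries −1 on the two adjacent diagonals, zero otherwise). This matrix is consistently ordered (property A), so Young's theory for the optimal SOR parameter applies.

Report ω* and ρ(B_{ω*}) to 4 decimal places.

ω* = 1.9688, ρ_SOR = 0.9688

B_J for the 197×197 system has eigenvalues cos(kπ/198); ρ_J = cos(π/198) = 0.9999.
√(1−ρ_J²) = |sin(π/198)| = 0.01587
ω* = 2/(1+0.01587) = 1.9688
and ρ(B_{ω*}) = 1.9688 − 1 = 0.9688.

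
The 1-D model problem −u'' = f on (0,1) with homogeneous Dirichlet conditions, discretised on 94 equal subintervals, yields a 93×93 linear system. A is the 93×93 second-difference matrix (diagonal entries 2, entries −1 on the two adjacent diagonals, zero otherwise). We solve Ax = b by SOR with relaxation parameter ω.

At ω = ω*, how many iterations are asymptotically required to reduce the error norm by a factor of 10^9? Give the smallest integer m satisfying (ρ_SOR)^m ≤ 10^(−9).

m = 310

spectrum of D⁻¹(L+U) = {cos(kπ/94) : 1≤k≤93}; ρ_J = cos(π/94) = 0.9994416.
1 − cos²(π/94) = sin²(π/94) ⇒ √(1−ρ_J²) = sin(π/94) = 0.0334150.
Young: ω* = 2/(1+√(1−ρ_J²)) = 2/(1+0.0334150) = 2/1.0334150 = 1.9353309.
ρ_SOR = ω* − 1 ≈ 0.9353309.
ρ_SOR^m ≤ 10^(−9) ⇔ m ≥ 9·ln10/(−ln 0.9353309) = 20.7233/0.0668549 = 309.974; m = ⌈309.974⌉ = 310.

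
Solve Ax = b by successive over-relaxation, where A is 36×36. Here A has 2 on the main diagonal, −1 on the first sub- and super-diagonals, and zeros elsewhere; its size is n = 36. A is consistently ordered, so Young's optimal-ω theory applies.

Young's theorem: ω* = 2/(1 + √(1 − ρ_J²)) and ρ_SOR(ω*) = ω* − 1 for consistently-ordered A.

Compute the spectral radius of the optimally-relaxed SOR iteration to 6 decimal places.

ρ_SOR = 0.843648

½·tridiag(1,0,1) at n=36: λ_k = cos(kπ/37); max |λ| at k=1 ⇒ ρ_J = cos(π/37) ≈ 0.996397.
√(1−ρ_J²) simplifies to sin(π/37) = 0.0848059.
ω* = 2/(1+0.0848059) = 1.843648
ρ(B_{ω*}) = ω*−1 = 0.843648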